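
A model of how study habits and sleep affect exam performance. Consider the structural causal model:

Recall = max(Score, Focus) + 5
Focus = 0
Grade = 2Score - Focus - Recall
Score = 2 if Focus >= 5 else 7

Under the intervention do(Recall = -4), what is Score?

Under do(Recall=-4), the mechanism Recall = max(Score, Focus) + 5 is discarded; Recall is fixed at -4.
Since Score is not a descendant of the intervened variable, it is unaffected.
Score = 2 if Focus >= 5 else 7  [with Focus=0]  = 7

7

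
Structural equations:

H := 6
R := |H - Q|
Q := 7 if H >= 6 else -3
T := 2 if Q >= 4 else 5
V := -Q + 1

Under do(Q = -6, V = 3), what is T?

5

The joint intervention fixes Q = -6, V = 3, removing each variable's own equation.
T = 2 if Q >= 4 else 5  [with Q=-6]  = 5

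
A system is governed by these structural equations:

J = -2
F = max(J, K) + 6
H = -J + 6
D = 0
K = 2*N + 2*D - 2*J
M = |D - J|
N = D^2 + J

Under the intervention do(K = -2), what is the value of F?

Under do(K=-2), the mechanism K = 2*N + 2*D - 2*J is discarded; K is fixed at -2.
F = max(J, K) + 6  [with J=-2, K=-2]  = 4

4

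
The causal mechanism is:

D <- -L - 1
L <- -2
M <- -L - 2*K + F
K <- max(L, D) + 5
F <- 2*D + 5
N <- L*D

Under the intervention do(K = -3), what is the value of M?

The intervention breaks the incoming arrows to K: K <- max(L, D) + 5 no longer applies, and K = -3.
D = -L - 1  [with L=-2]  = 1
F = 2*D + 5  [with D=1]  = 7
M = -L - 2*K + F  [with L=-2, K=-3, F=7]  = 15

15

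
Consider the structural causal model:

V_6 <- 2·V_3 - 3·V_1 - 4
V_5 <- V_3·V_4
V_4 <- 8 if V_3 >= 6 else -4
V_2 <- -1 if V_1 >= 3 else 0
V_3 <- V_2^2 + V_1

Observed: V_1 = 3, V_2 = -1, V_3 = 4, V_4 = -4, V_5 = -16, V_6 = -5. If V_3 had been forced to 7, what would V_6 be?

1

The intervention breaks the incoming arrows to V_3: V_3 <- V_2^2 + V_1 no longer applies, and V_3 = 7.
V_6 = 2·V_3 - 3·V_1 - 4  [with V_3=7, V_1=3]  = 1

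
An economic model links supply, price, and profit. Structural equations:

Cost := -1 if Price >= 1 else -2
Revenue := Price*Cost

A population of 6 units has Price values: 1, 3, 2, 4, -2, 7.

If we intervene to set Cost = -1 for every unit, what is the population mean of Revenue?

-2.5

Every unit gets Cost=-1 under the intervention. Revenue values become -1, -3, -2, -4, 2, -7; E[Revenue|do(Cost=-1)] = -2.5.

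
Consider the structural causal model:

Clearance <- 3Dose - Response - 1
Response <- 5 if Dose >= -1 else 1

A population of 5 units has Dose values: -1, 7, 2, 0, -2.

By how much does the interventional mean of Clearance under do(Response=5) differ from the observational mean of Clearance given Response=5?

do(Response=5) breaks Response's dependence on Dose. With Response=5 fixed, Clearance across the units is -9, 15, 0, -6, -12, mean -2.4.
Conditioning on Response=5 selects the 4 unit(s) with Dose ∈ {-1, 7, 2, 0}. Their Clearance values: -9, 15, 0, -6. Mean = 0.
Difference = -2.4 − 0 = -2.4.

-2.4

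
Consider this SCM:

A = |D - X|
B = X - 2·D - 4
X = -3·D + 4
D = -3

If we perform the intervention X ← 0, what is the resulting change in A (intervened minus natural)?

Under do(X=0), the mechanism X = -3·D + 4 is discarded; X is fixed at 0.
A = |D - X|  [with D=-3, X=0]  = 3
Without intervention: X = -3·D + 4  [with D=-3]  = 13; A = |D - X|  [with D=-3, X=13]  = 16.
Change = 3 − 16 = -13.

-13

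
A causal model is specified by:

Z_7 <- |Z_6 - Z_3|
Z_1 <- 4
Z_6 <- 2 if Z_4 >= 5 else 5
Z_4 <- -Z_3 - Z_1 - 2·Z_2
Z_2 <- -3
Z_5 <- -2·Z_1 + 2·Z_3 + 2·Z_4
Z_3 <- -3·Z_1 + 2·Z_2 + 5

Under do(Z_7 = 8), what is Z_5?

-4

The intervention breaks the incoming arrows to Z_7: Z_7 <- |Z_6 - Z_3| no longer applies, and Z_7 = 8.
Z_5 is not downstream of the intervention, so its value is determined by the original equations.
Z_3 = -3·Z_1 + 2·Z_2 + 5  [with Z_1=4, Z_2=-3]  = -13
Z_4 = -Z_3 - Z_1 - 2·Z_2  [with Z_3=-13, Z_1=4, Z_2=-3]  = 15
Z_5 = -2·Z_1 + 2·Z_3 + 2·Z_4  [with Z_1=4, Z_3=-13, Z_4=15]  = -4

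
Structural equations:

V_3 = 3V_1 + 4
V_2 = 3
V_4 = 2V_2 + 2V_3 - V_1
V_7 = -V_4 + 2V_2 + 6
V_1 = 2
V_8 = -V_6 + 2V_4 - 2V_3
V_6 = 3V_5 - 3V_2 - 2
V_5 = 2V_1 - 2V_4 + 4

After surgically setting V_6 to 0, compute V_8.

Intervening sets V_6 = 0 and removes its equation (V_6 = 3V_5 - 3V_2 - 2).
V_3 = 3V_1 + 4  [with V_1=2]  = 10
V_4 = 2V_2 + 2V_3 - V_1  [with V_2=3, V_3=10, V_1=2]  = 24
V_8 = -V_6 + 2V_4 - 2V_3  [with V_6=0, V_4=24, V_3=10]  = 28

28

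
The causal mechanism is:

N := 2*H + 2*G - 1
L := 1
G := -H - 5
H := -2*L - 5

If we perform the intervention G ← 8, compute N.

1

The intervention breaks the incoming arrows to G: G := -H - 5 no longer applies, and G = 8.
H = -2*L - 5  [with L=1]  = -7
N = 2*H + 2*G - 1  [with H=-7, G=8]  = 1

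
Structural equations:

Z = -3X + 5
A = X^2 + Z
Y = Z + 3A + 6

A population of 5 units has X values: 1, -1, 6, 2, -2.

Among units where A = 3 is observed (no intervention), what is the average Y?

Conditioning on A=3 selects the 2 unit(s) with X ∈ {1, 2}. Their Y values: 17, 14. Mean = 15.5.

15.5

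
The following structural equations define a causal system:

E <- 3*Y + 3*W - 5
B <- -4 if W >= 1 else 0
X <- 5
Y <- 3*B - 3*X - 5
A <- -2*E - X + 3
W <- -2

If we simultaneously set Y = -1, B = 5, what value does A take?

The joint intervention fixes Y = -1, B = 5, removing each variable's own equation.
E = 3*Y + 3*W - 5  [with Y=-1, W=-2]  = -14
A = -2*E - X + 3  [with E=-14, X=5]  = 26

26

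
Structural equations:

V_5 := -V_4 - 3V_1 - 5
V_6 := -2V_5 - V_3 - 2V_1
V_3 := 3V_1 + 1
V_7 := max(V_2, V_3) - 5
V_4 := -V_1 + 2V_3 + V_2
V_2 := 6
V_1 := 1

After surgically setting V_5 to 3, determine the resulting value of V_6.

-12

The intervention breaks the incoming arrows to V_5: V_5 := -V_4 - 3V_1 - 5 no longer applies, and V_5 = 3.
V_3 = 3V_1 + 1  [with V_1=1]  = 4
V_6 = -2V_5 - V_3 - 2V_1  [with V_5=3, V_3=4, V_1=1]  = -12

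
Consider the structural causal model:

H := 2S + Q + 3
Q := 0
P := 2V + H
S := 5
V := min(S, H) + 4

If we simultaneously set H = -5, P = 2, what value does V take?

The joint intervention fixes H = -5, P = 2, removing each variable's own equation.
V = min(S, H) + 4  [with S=5, H=-5]  = -1

-1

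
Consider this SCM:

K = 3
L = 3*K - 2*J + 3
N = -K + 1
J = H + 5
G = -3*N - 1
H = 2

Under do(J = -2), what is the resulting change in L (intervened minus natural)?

18

do(J=-2) replaces the equation J = H + 5 with the constant J = -2.
L = 3*K - 2*J + 3  [with K=3, J=-2]  = 16
Without intervention: J = H + 5  [with H=2]  = 7; L = 3*K - 2*J + 3  [with K=3, J=7]  = -2.
Change = 16 − (-2) = 18.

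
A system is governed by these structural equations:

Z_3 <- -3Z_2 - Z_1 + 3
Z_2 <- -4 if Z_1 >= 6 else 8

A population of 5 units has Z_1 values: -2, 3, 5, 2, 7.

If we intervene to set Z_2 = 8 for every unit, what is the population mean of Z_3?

Every unit gets Z_2=8 under the intervention. Z_3 values become -19, -24, -26, -23, -28; E[Z_3|do(Z_2=8)] = -24.

-24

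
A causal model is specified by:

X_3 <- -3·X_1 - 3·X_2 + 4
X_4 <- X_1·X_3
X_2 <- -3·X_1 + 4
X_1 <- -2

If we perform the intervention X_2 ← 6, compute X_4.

16

Under do(X_2=6), the mechanism X_2 <- -3·X_1 + 4 is discarded; X_2 is fixed at 6.
X_3 = -3·X_1 - 3·X_2 + 4  [with X_1=-2, X_2=6]  = -8
X_4 = X_1·X_3  [with X_1=-2, X_3=-8]  = 16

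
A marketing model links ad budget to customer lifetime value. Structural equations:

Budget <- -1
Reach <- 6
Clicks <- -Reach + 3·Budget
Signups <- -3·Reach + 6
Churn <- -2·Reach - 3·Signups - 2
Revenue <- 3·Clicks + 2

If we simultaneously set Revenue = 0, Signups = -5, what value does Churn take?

Setting Revenue = 0, Signups = -5 by intervention discards those variables' equations.
Churn = -2·Reach - 3·Signups - 2  [with Reach=6, Signups=-5]  = 1

1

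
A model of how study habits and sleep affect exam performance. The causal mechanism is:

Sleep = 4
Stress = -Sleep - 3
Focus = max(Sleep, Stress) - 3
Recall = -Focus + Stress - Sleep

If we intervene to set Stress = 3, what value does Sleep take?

4

Under do(Stress=3), the mechanism Stress = -Sleep - 3 is discarded; Stress is fixed at 3.
Sleep is not downstream of the intervention, so its value is determined by the original equations.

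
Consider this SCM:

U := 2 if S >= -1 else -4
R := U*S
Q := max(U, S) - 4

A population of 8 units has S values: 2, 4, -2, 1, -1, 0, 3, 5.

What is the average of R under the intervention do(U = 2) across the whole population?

3

Every unit gets U=2 under the intervention. R values become 4, 8, -4, 2, -2, 0, 6, 10; E[R|do(U=2)] = 3.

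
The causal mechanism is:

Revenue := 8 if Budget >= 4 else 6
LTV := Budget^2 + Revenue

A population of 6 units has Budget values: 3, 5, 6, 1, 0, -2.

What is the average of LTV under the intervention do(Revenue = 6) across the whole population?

18.5

Under do(Revenue=6), Revenue's equation is replaced by Revenue=6 for every unit. Per-unit LTV: 15, 31, 42, 7, 6, 10. Mean = 18.5.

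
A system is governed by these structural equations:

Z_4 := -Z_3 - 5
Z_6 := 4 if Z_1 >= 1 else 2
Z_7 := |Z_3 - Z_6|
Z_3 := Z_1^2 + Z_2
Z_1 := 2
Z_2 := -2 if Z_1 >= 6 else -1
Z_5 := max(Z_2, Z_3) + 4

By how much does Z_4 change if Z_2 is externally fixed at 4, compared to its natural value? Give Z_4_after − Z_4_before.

Under do(Z_2=4), the mechanism Z_2 := -2 if Z_1 >= 6 else -1 is discarded; Z_2 is fixed at 4.
Z_3 = Z_1^2 + Z_2  [with Z_1=2, Z_2=4]  = 8
Z_4 = -Z_3 - 5  [with Z_3=8]  = -13
Without intervention: Z_2 = -2 if Z_1 >= 6 else -1  [with Z_1=2]  = -1; Z_3 = Z_1^2 + Z_2  [with Z_1=2, Z_2=-1]  = 3; Z_4 = -Z_3 - 5  [with Z_3=3]  = -8.
Change = -13 − (-8) = -5.

-5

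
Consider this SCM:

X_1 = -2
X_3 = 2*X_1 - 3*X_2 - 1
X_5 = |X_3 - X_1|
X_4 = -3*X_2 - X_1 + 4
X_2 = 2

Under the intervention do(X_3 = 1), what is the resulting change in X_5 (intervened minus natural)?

do(X_3=1) replaces the equation X_3 = 2*X_1 - 3*X_2 - 1 with the constant X_3 = 1.
X_5 = |X_3 - X_1|  [with X_3=1, X_1=-2]  = 3
Without intervention: X_3 = 2*X_1 - 3*X_2 - 1  [with X_1=-2, X_2=2]  = -11; X_5 = |X_3 - X_1|  [with X_3=-11, X_1=-2]  = 9.
Change = 3 − 9 = -6.

-6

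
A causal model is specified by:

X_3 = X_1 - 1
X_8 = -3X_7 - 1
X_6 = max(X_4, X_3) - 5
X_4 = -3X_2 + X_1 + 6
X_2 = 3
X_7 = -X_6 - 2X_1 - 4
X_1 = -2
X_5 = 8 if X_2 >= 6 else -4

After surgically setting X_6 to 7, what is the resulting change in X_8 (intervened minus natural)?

45

Intervening sets X_6 = 7 and removes its equation (X_6 = max(X_4, X_3) - 5).
X_7 = -X_6 - 2X_1 - 4  [with X_6=7, X_1=-2]  = -7
X_8 = -3X_7 - 1  [with X_7=-7]  = 20
Without intervention: X_3 = X_1 - 1  [with X_1=-2]  = -3; X_4 = -3X_2 + X_1 + 6  [with X_2=3, X_1=-2]  = -5; X_6 = max(X_4, X_3) - 5  [with X_4=-5, X_3=-3]  = -8; X_7 = -X_6 - 2X_1 - 4  [with X_6=-8, X_1=-2]  = 8; X_8 = -3X_7 - 1  [with X_7=8]  = -25.
Change = 20 − (-25) = 45.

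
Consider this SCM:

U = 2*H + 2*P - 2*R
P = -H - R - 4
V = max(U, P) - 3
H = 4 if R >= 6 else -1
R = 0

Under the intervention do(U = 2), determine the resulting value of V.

Intervening sets U = 2 and removes its equation (U = 2*H + 2*P - 2*R).
H = 4 if R >= 6 else -1  [with R=0]  = -1
P = -H - R - 4  [with H=-1, R=0]  = -3
V = max(U, P) - 3  [with U=2, P=-3]  = -1

-1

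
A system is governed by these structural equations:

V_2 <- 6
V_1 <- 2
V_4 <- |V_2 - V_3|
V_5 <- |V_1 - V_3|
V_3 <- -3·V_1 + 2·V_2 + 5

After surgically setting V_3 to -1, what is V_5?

3

do(V_3=-1) replaces the equation V_3 <- -3·V_1 + 2·V_2 + 5 with the constant V_3 = -1.
V_5 = |V_1 - V_3|  [with V_1=2, V_3=-1]  = 3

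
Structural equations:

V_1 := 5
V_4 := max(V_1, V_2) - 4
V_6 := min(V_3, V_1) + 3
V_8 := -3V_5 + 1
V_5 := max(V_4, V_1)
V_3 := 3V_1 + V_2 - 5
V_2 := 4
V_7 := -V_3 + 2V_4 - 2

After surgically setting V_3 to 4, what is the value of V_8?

The intervention breaks the incoming arrows to V_3: V_3 := 3V_1 + V_2 - 5 no longer applies, and V_3 = 4.
Since V_8 is not a descendant of the intervened variable, it is unaffected.
V_4 = max(V_1, V_2) - 4  [with V_1=5, V_2=4]  = 1
V_5 = max(V_4, V_1)  [with V_4=1, V_1=5]  = 5
V_8 = -3V_5 + 1  [with V_5=5]  = -14

-14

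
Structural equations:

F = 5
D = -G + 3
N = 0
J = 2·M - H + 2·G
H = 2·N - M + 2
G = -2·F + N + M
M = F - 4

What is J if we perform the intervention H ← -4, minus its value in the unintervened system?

5

Under do(H=-4), the mechanism H = 2·N - M + 2 is discarded; H is fixed at -4.
M = F - 4  [with F=5]  = 1
G = -2·F + N + M  [with F=5, N=0, M=1]  = -9
J = 2·M - H + 2·G  [with M=1, H=-4, G=-9]  = -12
Without intervention: M = F - 4  [with F=5]  = 1; H = 2·N - M + 2  [with N=0, M=1]  = 1; G = -2·F + N + M  [with F=5, N=0, M=1]  = -9; J = 2·M - H + 2·G  [with M=1, H=1, G=-9]  = -17.
Change = -12 − (-17) = 5.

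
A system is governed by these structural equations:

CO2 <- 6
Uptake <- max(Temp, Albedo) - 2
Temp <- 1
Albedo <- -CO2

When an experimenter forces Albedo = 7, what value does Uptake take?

The intervention breaks the incoming arrows to Albedo: Albedo <- -CO2 no longer applies, and Albedo = 7.
Uptake = max(Temp, Albedo) - 2  [with Temp=1, Albedo=7]  = 5

5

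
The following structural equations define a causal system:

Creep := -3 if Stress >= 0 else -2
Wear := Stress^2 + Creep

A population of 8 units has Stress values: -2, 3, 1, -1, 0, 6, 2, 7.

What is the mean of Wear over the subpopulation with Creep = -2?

0.5

Conditioning on Creep=-2 selects the 2 unit(s) with Stress ∈ {-2, -1}. Their Wear values: 2, -1. Mean = 0.5.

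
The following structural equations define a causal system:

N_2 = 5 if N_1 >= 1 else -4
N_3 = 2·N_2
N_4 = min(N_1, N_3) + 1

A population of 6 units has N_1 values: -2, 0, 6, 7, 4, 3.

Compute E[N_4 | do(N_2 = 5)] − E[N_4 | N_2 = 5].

Every unit gets N_2=5 under the intervention. N_4 values become -1, 1, 7, 8, 5, 4; E[N_4|do(N_2=5)] = 4.
Observing N_2=5 restricts to units where N_2's equation naturally yields 5: N_1 ∈ {6, 7, 4, 3}. In that subpopulation N_4 = 7, 8, 5, 4, mean 6.
Difference = 4 − 6 = -2.

-2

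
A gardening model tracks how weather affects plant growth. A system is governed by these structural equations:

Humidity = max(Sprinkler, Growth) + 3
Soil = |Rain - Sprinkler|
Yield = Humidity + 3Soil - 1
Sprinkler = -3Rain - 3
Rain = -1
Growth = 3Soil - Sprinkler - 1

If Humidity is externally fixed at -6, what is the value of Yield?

The intervention breaks the incoming arrows to Humidity: Humidity = max(Sprinkler, Growth) + 3 no longer applies, and Humidity = -6.
Sprinkler = -3Rain - 3  [with Rain=-1]  = 0
Soil = |Rain - Sprinkler|  [with Rain=-1, Sprinkler=0]  = 1
Yield = Humidity + 3Soil - 1  [with Humidity=-6, Soil=1]  = -4

-4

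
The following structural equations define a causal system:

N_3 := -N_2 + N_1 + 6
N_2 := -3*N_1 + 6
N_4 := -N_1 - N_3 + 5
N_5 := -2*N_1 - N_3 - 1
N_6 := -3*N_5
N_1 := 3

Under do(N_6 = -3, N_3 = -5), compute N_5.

Under do(N_6 = -3, N_3 = -5), each intervened variable's structural equation is replaced by its fixed value.
N_5 = -2*N_1 - N_3 - 1  [with N_1=3, N_3=-5]  = -2

-2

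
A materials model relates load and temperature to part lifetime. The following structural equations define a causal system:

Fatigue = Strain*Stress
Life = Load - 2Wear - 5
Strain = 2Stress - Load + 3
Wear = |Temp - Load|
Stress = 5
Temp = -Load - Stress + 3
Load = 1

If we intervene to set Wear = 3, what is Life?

-10

Under do(Wear=3), the mechanism Wear = |Temp - Load| is discarded; Wear is fixed at 3.
Life = Load - 2Wear - 5  [with Load=1, Wear=3]  = -10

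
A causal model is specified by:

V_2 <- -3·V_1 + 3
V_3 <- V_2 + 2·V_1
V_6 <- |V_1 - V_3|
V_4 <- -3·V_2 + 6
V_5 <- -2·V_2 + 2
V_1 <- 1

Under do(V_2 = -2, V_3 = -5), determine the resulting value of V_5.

6

Under do(V_2 = -2, V_3 = -5), each intervened variable's structural equation is replaced by its fixed value.
V_5 = -2·V_2 + 2  [with V_2=-2]  = 6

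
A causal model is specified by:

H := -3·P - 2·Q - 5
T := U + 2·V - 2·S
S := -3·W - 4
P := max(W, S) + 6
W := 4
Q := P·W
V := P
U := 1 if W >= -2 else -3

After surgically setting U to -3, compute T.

Intervening sets U = -3 and removes its equation (U := 1 if W >= -2 else -3).
S = -3·W - 4  [with W=4]  = -16
P = max(W, S) + 6  [with W=4, S=-16]  = 10
V = P  [with P=10]  = 10
T = U + 2·V - 2·S  [with U=-3, V=10, S=-16]  = 49

49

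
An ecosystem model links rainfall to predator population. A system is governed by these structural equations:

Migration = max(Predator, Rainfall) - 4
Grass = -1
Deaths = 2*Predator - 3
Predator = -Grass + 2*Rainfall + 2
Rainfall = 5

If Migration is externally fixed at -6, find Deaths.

The intervention breaks the incoming arrows to Migration: Migration = max(Predator, Rainfall) - 4 no longer applies, and Migration = -6.
Since Deaths is not a descendant of the intervened variable, it is unaffected.
Predator = -Grass + 2*Rainfall + 2  [with Grass=-1, Rainfall=5]  = 13
Deaths = 2*Predator - 3  [with Predator=13]  = 23

23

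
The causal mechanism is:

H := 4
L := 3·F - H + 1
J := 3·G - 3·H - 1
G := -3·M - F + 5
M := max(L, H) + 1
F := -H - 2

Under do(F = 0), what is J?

Under do(F=0), the mechanism F := -H - 2 is discarded; F is fixed at 0.
L = 3·F - H + 1  [with F=0, H=4]  = -3
M = max(L, H) + 1  [with L=-3, H=4]  = 5
G = -3·M - F + 5  [with M=5, F=0]  = -10
J = 3·G - 3·H - 1  [with G=-10, H=4]  = -43

-43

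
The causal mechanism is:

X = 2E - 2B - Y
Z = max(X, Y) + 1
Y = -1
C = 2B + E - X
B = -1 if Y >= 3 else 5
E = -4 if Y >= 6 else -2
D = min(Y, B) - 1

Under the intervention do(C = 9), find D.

Intervening sets C = 9 and removes its equation (C = 2B + E - X).
D is not downstream of the intervention, so its value is determined by the original equations.
B = -1 if Y >= 3 else 5  [with Y=-1]  = 5
D = min(Y, B) - 1  [with Y=-1, B=5]  = -2

-2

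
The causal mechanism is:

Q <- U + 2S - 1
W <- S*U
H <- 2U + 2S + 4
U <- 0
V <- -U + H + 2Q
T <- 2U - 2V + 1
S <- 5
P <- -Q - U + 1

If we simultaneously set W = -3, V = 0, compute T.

Setting W = -3, V = 0 by intervention discards those variables' equations.
T = 2U - 2V + 1  [with U=0, V=0]  = 1

1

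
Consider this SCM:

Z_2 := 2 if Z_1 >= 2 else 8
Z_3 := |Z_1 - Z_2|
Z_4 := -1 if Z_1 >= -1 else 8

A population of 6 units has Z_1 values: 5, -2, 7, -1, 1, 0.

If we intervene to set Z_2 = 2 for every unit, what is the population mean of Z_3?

3

The intervention sets Z_2=2 in all 6 units regardless of Z_1. Recomputing Z_3 per unit gives 3, 4, 5, 3, 1, 2; average 3.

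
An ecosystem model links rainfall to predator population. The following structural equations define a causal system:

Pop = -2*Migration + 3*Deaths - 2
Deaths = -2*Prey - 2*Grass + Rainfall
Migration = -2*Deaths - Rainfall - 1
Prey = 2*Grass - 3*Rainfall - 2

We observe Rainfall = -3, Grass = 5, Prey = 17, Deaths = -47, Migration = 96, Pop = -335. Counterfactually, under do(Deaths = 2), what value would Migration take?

Intervening sets Deaths = 2 and removes its equation (Deaths = -2*Prey - 2*Grass + Rainfall).
Migration = -2*Deaths - Rainfall - 1  [with Deaths=2, Rainfall=-3]  = -2

-2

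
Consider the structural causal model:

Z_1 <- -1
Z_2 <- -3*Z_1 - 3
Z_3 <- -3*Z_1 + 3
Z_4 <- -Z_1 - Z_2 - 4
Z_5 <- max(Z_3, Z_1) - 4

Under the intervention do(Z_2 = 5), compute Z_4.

-8

Under do(Z_2=5), the mechanism Z_2 <- -3*Z_1 - 3 is discarded; Z_2 is fixed at 5.
Z_4 = -Z_1 - Z_2 - 4  [with Z_1=-1, Z_2=5]  = -8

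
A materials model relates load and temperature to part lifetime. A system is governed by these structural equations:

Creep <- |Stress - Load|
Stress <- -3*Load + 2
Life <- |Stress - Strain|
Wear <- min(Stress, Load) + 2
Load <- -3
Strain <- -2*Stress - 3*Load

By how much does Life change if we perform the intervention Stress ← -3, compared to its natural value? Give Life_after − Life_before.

-6

Under do(Stress=-3), the mechanism Stress <- -3*Load + 2 is discarded; Stress is fixed at -3.
Strain = -2*Stress - 3*Load  [with Stress=-3, Load=-3]  = 15
Life = |Stress - Strain|  [with Stress=-3, Strain=15]  = 18
Without intervention: Stress = -3*Load + 2  [with Load=-3]  = 11; Strain = -2*Stress - 3*Load  [with Stress=11, Load=-3]  = -13; Life = |Stress - Strain|  [with Stress=11, Strain=-13]  = 24.
Change = 18 − 24 = -6.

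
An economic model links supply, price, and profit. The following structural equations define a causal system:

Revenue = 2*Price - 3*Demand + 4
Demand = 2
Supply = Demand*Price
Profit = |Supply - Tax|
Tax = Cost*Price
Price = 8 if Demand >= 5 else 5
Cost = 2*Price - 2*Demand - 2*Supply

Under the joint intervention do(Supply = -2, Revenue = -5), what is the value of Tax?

Setting Supply = -2, Revenue = -5 by intervention discards those variables' equations.
Price = 8 if Demand >= 5 else 5  [with Demand=2]  = 5
Cost = 2*Price - 2*Demand - 2*Supply  [with Price=5, Demand=2, Supply=-2]  = 10
Tax = Cost*Price  [with Cost=10, Price=5]  = 50

50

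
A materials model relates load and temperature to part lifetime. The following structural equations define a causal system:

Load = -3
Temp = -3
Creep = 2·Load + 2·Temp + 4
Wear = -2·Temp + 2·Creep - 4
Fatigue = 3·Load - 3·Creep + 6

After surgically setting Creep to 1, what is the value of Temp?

Under do(Creep=1), the mechanism Creep = 2·Load + 2·Temp + 4 is discarded; Creep is fixed at 1.
Since Temp is not a descendant of the intervened variable, it is unaffected.

-3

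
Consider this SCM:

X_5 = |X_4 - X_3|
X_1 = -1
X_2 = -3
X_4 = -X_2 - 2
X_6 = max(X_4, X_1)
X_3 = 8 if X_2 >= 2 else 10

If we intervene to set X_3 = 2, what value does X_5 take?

1

do(X_3=2) replaces the equation X_3 = 8 if X_2 >= 2 else 10 with the constant X_3 = 2.
X_4 = -X_2 - 2  [with X_2=-3]  = 1
X_5 = |X_4 - X_3|  [with X_4=1, X_3=2]  = 1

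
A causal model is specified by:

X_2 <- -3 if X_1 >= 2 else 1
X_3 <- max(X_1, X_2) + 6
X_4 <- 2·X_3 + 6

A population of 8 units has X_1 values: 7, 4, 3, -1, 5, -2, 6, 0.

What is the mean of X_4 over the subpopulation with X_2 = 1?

20

Conditioning on X_2=1 selects the 3 unit(s) with X_1 ∈ {-1, -2, 0}. Their X_4 values: 20, 20, 20. Mean = 20.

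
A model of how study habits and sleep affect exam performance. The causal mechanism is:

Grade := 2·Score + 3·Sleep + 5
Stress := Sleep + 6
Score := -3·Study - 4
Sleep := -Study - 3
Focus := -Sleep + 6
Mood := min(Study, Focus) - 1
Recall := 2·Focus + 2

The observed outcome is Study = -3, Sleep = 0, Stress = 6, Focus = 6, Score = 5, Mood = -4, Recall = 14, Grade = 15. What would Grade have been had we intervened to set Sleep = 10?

45

do(Sleep=10) replaces the equation Sleep := -Study - 3 with the constant Sleep = 10.
Score = -3·Study - 4  [with Study=-3]  = 5
Grade = 2·Score + 3·Sleep + 5  [with Score=5, Sleep=10]  = 45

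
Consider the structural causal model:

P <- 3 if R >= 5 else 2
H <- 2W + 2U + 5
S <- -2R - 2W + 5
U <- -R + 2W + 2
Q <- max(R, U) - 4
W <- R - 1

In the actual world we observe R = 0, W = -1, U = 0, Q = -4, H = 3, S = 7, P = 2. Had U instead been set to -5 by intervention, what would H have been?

-7

do(U=-5) replaces the equation U <- -R + 2W + 2 with the constant U = -5.
W = R - 1  [with R=0]  = -1
H = 2W + 2U + 5  [with W=-1, U=-5]  = -7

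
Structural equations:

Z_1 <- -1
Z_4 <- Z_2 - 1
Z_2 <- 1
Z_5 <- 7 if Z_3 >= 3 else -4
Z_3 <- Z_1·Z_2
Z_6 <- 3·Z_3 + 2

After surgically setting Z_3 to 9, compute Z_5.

7

do(Z_3=9) replaces the equation Z_3 <- Z_1·Z_2 with the constant Z_3 = 9.
Z_5 = 7 if Z_3 >= 3 else -4  [with Z_3=9]  = 7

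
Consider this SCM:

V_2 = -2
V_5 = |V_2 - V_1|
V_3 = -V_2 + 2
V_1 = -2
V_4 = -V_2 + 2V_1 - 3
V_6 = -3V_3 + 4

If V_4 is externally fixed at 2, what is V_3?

4

Under do(V_4=2), the mechanism V_4 = -V_2 + 2V_1 - 3 is discarded; V_4 is fixed at 2.
Since V_3 is not a descendant of the intervened variable, it is unaffected.
V_3 = -V_2 + 2  [with V_2=-2]  = 4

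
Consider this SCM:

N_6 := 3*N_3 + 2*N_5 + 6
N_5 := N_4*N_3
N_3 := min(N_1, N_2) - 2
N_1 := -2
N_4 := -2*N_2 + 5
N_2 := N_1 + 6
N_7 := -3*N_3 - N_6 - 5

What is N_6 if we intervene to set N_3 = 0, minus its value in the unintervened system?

The intervention breaks the incoming arrows to N_3: N_3 := min(N_1, N_2) - 2 no longer applies, and N_3 = 0.
N_2 = N_1 + 6  [with N_1=-2]  = 4
N_4 = -2*N_2 + 5  [with N_2=4]  = -3
N_5 = N_4*N_3  [with N_4=-3, N_3=0]  = 0
N_6 = 3*N_3 + 2*N_5 + 6  [with N_3=0, N_5=0]  = 6
Without intervention: N_2 = N_1 + 6  [with N_1=-2]  = 4; N_3 = min(N_1, N_2) - 2  [with N_1=-2, N_2=4]  = -4; N_4 = -2*N_2 + 5  [with N_2=4]  = -3; N_5 = N_4*N_3  [with N_4=-3, N_3=-4]  = 12; N_6 = 3*N_3 + 2*N_5 + 6  [with N_3=-4, N_5=12]  = 18.
Change = 6 − 18 = -12.

-12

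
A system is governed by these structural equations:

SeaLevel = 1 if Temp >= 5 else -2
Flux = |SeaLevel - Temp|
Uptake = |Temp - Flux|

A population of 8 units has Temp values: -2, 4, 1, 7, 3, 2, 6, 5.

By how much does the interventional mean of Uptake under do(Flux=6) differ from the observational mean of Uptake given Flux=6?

1.5

do(Flux=6) breaks Flux's dependence on Temp. With Flux=6 fixed, Uptake across the units is 8, 2, 5, 1, 3, 4, 0, 1, mean 3.
Conditioning on Flux=6 selects the 2 unit(s) with Temp ∈ {4, 7}. Their Uptake values: 2, 1. Mean = 1.5.
Difference = 3 − 1.5 = 1.5.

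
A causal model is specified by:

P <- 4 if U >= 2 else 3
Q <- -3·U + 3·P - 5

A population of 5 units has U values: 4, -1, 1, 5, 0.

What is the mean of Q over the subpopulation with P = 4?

-6.5

E[Q|P=4] averages over only the 2 units with P=4 (U = 4, 5): Q = -5, -8, mean -6.5.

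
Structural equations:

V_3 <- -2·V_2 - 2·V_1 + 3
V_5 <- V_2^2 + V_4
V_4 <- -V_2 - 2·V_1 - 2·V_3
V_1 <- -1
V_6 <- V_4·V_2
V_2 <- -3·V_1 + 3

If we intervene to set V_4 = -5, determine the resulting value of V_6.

Under do(V_4=-5), the mechanism V_4 <- -V_2 - 2·V_1 - 2·V_3 is discarded; V_4 is fixed at -5.
V_2 = -3·V_1 + 3  [with V_1=-1]  = 6
V_6 = V_4·V_2  [with V_4=-5, V_2=6]  = -30

-30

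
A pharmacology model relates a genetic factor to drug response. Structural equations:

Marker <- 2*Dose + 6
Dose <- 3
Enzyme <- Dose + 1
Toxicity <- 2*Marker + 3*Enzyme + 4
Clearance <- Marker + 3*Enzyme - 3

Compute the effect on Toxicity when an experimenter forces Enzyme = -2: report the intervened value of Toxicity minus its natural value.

-18

Under do(Enzyme=-2), the mechanism Enzyme <- Dose + 1 is discarded; Enzyme is fixed at -2.
Marker = 2*Dose + 6  [with Dose=3]  = 12
Toxicity = 2*Marker + 3*Enzyme + 4  [with Marker=12, Enzyme=-2]  = 22
Without intervention: Enzyme = Dose + 1  [with Dose=3]  = 4; Marker = 2*Dose + 6  [with Dose=3]  = 12; Toxicity = 2*Marker + 3*Enzyme + 4  [with Marker=12, Enzyme=4]  = 40.
Change = 22 − 40 = -18.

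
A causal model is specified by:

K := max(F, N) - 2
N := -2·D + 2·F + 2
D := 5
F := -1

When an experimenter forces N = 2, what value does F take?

-1

Under do(N=2), the mechanism N := -2·D + 2·F + 2 is discarded; N is fixed at 2.
F is not downstream of the intervention, so its value is determined by the original equations.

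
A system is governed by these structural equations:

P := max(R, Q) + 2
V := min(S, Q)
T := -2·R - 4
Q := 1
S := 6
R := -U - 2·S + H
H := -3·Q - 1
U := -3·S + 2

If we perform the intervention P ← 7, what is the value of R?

The intervention breaks the incoming arrows to P: P := max(R, Q) + 2 no longer applies, and P = 7.
R is not downstream of the intervention, so its value is determined by the original equations.
U = -3·S + 2  [with S=6]  = -16
H = -3·Q - 1  [with Q=1]  = -4
R = -U - 2·S + H  [with U=-16, S=6, H=-4]  = 0

0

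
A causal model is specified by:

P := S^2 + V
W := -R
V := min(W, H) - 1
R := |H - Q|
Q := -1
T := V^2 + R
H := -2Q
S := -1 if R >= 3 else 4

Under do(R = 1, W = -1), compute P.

14

The joint intervention fixes R = 1, W = -1, removing each variable's own equation.
H = -2Q  [with Q=-1]  = 2
V = min(W, H) - 1  [with W=-1, H=2]  = -2
S = -1 if R >= 3 else 4  [with R=1]  = 4
P = S^2 + V  [with S=4, V=-2]  = 14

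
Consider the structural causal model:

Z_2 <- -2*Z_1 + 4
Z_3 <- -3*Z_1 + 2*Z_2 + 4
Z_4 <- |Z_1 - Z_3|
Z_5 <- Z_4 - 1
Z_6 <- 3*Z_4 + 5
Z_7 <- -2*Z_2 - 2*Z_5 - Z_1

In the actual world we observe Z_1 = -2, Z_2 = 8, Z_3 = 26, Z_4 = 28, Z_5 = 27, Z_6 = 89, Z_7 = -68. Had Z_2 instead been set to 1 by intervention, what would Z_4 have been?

14

Under do(Z_2=1), the mechanism Z_2 <- -2*Z_1 + 4 is discarded; Z_2 is fixed at 1.
Z_3 = -3*Z_1 + 2*Z_2 + 4  [with Z_1=-2, Z_2=1]  = 12
Z_4 = |Z_1 - Z_3|  [with Z_1=-2, Z_3=12]  = 14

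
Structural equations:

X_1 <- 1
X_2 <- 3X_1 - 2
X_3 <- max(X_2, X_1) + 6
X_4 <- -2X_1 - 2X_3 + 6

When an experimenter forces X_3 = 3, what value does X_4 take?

-2

The intervention breaks the incoming arrows to X_3: X_3 <- max(X_2, X_1) + 6 no longer applies, and X_3 = 3.
X_4 = -2X_1 - 2X_3 + 6  [with X_1=1, X_3=3]  = -2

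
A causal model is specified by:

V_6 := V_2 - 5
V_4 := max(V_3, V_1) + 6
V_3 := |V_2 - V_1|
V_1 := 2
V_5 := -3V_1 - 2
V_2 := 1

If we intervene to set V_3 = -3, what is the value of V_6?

The intervention breaks the incoming arrows to V_3: V_3 := |V_2 - V_1| no longer applies, and V_3 = -3.
No directed path runs from V_3 to V_6, so V_6 keeps its natural value.
V_6 = V_2 - 5  [with V_2=1]  = -4

-4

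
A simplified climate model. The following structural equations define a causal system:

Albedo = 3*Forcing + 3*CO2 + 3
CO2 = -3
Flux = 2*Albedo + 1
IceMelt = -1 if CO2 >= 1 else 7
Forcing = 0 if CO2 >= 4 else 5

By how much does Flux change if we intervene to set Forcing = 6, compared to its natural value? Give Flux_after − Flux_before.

6

do(Forcing=6) replaces the equation Forcing = 0 if CO2 >= 4 else 5 with the constant Forcing = 6.
Albedo = 3*Forcing + 3*CO2 + 3  [with Forcing=6, CO2=-3]  = 12
Flux = 2*Albedo + 1  [with Albedo=12]  = 25
Without intervention: Forcing = 0 if CO2 >= 4 else 5  [with CO2=-3]  = 5; Albedo = 3*Forcing + 3*CO2 + 3  [with Forcing=5, CO2=-3]  = 9; Flux = 2*Albedo + 1  [with Albedo=9]  = 19.
Change = 25 − 19 = 6.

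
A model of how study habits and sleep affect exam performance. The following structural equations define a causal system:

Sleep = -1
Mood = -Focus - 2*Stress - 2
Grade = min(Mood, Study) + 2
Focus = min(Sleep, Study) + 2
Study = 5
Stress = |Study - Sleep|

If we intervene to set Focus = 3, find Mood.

Intervening sets Focus = 3 and removes its equation (Focus = min(Sleep, Study) + 2).
Stress = |Study - Sleep|  [with Study=5, Sleep=-1]  = 6
Mood = -Focus - 2*Stress - 2  [with Focus=3, Stress=6]  = -17

-17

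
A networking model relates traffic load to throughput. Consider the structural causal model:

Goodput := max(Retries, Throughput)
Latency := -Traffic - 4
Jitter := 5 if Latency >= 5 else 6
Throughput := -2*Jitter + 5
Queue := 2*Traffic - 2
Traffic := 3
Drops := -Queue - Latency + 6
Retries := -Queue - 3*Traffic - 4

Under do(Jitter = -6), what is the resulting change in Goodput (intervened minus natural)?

24

Intervening sets Jitter = -6 and removes its equation (Jitter := 5 if Latency >= 5 else 6).
Queue = 2*Traffic - 2  [with Traffic=3]  = 4
Retries = -Queue - 3*Traffic - 4  [with Queue=4, Traffic=3]  = -17
Throughput = -2*Jitter + 5  [with Jitter=-6]  = 17
Goodput = max(Retries, Throughput)  [with Retries=-17, Throughput=17]  = 17
Without intervention: Latency = -Traffic - 4  [with Traffic=3]  = -7; Queue = 2*Traffic - 2  [with Traffic=3]  = 4; Retries = -Queue - 3*Traffic - 4  [with Queue=4, Traffic=3]  = -17; Jitter = 5 if Latency >= 5 else 6  [with Latency=-7]  = 6; Throughput = -2*Jitter + 5  [with Jitter=6]  = -7; Goodput = max(Retries, Throughput)  [with Retries=-17, Throughput=-7]  = -7.
Change = 17 − (-7) = 24.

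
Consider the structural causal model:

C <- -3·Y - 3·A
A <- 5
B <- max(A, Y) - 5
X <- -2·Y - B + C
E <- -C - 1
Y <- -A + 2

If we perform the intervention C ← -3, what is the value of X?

do(C=-3) replaces the equation C <- -3·Y - 3·A with the constant C = -3.
Y = -A + 2  [with A=5]  = -3
B = max(A, Y) - 5  [with A=5, Y=-3]  = 0
X = -2·Y - B + C  [with Y=-3, B=0, C=-3]  = 3

3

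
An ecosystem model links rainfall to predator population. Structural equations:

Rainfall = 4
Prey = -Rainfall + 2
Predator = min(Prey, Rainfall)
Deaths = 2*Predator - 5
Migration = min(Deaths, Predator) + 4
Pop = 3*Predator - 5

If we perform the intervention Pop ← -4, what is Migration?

-5

do(Pop=-4) replaces the equation Pop = 3*Predator - 5 with the constant Pop = -4.
Since Migration is not a descendant of the intervened variable, it is unaffected.
Prey = -Rainfall + 2  [with Rainfall=4]  = -2
Predator = min(Prey, Rainfall)  [with Prey=-2, Rainfall=4]  = -2
Deaths = 2*Predator - 5  [with Predator=-2]  = -9
Migration = min(Deaths, Predator) + 4  [with Deaths=-9, Predator=-2]  = -5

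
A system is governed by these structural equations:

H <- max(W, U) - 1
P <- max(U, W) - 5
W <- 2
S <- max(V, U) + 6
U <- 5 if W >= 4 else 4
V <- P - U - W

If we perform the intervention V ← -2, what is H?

Under do(V=-2), the mechanism V <- P - U - W is discarded; V is fixed at -2.
Since H is not a descendant of the intervened variable, it is unaffected.
U = 5 if W >= 4 else 4  [with W=2]  = 4
H = max(W, U) - 1  [with W=2, U=4]  = 3

3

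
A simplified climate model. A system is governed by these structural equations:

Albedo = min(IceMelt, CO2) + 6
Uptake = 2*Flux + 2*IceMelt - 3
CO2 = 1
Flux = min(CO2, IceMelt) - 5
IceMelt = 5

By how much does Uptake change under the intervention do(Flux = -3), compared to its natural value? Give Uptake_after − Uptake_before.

Intervening sets Flux = -3 and removes its equation (Flux = min(CO2, IceMelt) - 5).
Uptake = 2*Flux + 2*IceMelt - 3  [with Flux=-3, IceMelt=5]  = 1
Without intervention: Flux = min(CO2, IceMelt) - 5  [with CO2=1, IceMelt=5]  = -4; Uptake = 2*Flux + 2*IceMelt - 3  [with Flux=-4, IceMelt=5]  = -1.
Change = 1 − (-1) = 2.

2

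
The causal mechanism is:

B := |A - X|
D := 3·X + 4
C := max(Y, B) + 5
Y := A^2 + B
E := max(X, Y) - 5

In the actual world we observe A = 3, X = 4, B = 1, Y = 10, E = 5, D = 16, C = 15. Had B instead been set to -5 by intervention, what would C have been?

9

The intervention breaks the incoming arrows to B: B := |A - X| no longer applies, and B = -5.
Y = A^2 + B  [with A=3, B=-5]  = 4
C = max(Y, B) + 5  [with Y=4, B=-5]  = 9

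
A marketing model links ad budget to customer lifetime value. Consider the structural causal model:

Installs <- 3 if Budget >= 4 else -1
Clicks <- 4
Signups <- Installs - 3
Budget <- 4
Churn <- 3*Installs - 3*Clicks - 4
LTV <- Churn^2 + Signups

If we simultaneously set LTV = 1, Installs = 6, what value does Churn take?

2

Under do(LTV = 1, Installs = 6), each intervened variable's structural equation is replaced by its fixed value.
Churn = 3*Installs - 3*Clicks - 4  [with Installs=6, Clicks=4]  = 2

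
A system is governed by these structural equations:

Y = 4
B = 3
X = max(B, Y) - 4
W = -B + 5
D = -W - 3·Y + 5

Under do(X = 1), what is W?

2

Under do(X=1), the mechanism X = max(B, Y) - 4 is discarded; X is fixed at 1.
Since W is not a descendant of the intervened variable, it is unaffected.
W = -B + 5  [with B=3]  = 2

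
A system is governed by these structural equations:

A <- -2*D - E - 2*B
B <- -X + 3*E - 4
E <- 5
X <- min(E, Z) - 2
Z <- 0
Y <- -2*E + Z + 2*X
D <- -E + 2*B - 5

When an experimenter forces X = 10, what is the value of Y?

The intervention breaks the incoming arrows to X: X <- min(E, Z) - 2 no longer applies, and X = 10.
Y = -2*E + Z + 2*X  [with E=5, Z=0, X=10]  = 10

10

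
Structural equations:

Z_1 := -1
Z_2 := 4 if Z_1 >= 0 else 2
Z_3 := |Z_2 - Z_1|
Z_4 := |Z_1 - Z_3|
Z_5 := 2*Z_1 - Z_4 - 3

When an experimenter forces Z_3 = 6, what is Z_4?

7

The intervention breaks the incoming arrows to Z_3: Z_3 := |Z_2 - Z_1| no longer applies, and Z_3 = 6.
Z_4 = |Z_1 - Z_3|  [with Z_1=-1, Z_3=6]  = 7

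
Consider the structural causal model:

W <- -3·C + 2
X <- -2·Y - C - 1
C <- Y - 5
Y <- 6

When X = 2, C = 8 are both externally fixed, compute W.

-22

Setting X = 2, C = 8 by intervention discards those variables' equations.
W = -3·C + 2  [with C=8]  = -22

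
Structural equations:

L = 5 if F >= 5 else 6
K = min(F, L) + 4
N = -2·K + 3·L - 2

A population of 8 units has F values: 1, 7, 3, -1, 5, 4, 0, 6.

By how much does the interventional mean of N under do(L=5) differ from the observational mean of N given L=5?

Under do(L=5), L's equation is replaced by L=5 for every unit. Per-unit N: 3, -5, -1, 7, -5, -3, 5, -5. Mean = -0.5.
E[N|L=5] averages over only the 3 units with L=5 (F = 7, 5, 6): N = -5, -5, -5, mean -5.
Difference = -0.5 − (-5) = 4.5.

4.5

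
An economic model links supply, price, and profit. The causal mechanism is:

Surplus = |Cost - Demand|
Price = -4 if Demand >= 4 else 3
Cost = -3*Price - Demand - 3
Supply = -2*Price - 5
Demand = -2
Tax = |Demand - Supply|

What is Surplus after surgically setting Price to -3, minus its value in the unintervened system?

2

Under do(Price=-3), the mechanism Price = -4 if Demand >= 4 else 3 is discarded; Price is fixed at -3.
Cost = -3*Price - Demand - 3  [with Price=-3, Demand=-2]  = 8
Surplus = |Cost - Demand|  [with Cost=8, Demand=-2]  = 10
Without intervention: Price = -4 if Demand >= 4 else 3  [with Demand=-2]  = 3; Cost = -3*Price - Demand - 3  [with Price=3, Demand=-2]  = -10; Surplus = |Cost - Demand|  [with Cost=-10, Demand=-2]  = 8.
Change = 10 − 8 = 2.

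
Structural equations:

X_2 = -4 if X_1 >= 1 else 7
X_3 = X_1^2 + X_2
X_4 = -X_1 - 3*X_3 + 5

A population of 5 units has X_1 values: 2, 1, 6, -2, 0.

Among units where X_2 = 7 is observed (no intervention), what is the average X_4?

Conditioning on X_2=7 selects the 2 unit(s) with X_1 ∈ {-2, 0}. Their X_4 values: -26, -16. Mean = -21.

-21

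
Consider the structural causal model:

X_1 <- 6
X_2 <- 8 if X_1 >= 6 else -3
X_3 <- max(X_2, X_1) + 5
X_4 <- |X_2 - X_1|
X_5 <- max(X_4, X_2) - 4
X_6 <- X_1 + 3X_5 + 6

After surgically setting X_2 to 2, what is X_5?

0

do(X_2=2) replaces the equation X_2 <- 8 if X_1 >= 6 else -3 with the constant X_2 = 2.
X_4 = |X_2 - X_1|  [with X_2=2, X_1=6]  = 4
X_5 = max(X_4, X_2) - 4  [with X_4=4, X_2=2]  = 0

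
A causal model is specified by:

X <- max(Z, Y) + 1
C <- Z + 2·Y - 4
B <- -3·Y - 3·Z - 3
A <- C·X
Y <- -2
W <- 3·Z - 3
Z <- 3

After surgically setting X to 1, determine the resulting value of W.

Under do(X=1), the mechanism X <- max(Z, Y) + 1 is discarded; X is fixed at 1.
Since W is not a descendant of the intervened variable, it is unaffected.
W = 3·Z - 3  [with Z=3]  = 6

6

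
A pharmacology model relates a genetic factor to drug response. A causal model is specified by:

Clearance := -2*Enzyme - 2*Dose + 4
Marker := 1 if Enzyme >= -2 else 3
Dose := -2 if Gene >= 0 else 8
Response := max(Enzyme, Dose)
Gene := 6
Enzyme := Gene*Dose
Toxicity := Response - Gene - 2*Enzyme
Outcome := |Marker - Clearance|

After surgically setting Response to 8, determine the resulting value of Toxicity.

26

The intervention breaks the incoming arrows to Response: Response := max(Enzyme, Dose) no longer applies, and Response = 8.
Dose = -2 if Gene >= 0 else 8  [with Gene=6]  = -2
Enzyme = Gene*Dose  [with Gene=6, Dose=-2]  = -12
Toxicity = Response - Gene - 2*Enzyme  [with Response=8, Gene=6, Enzyme=-12]  = 26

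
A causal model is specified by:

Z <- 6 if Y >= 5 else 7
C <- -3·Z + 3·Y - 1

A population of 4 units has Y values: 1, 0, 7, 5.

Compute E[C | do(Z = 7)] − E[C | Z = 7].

8.25

do(Z=7) breaks Z's dependence on Y. With Z=7 fixed, C across the units is -19, -22, -1, -7, mean -12.25.
E[C|Z=7] averages over only the 2 units with Z=7 (Y = 1, 0): C = -19, -22, mean -20.5.
Difference = -12.25 − (-20.5) = 8.25.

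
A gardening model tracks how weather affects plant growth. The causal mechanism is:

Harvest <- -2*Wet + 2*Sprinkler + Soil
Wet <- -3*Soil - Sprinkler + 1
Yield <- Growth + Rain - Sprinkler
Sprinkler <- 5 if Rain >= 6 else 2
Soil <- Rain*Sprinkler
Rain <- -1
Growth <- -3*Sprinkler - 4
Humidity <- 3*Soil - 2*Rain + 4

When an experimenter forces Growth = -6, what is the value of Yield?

Under do(Growth=-6), the mechanism Growth <- -3*Sprinkler - 4 is discarded; Growth is fixed at -6.
Sprinkler = 5 if Rain >= 6 else 2  [with Rain=-1]  = 2
Yield = Growth + Rain - Sprinkler  [with Growth=-6, Rain=-1, Sprinkler=2]  = -9

-9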